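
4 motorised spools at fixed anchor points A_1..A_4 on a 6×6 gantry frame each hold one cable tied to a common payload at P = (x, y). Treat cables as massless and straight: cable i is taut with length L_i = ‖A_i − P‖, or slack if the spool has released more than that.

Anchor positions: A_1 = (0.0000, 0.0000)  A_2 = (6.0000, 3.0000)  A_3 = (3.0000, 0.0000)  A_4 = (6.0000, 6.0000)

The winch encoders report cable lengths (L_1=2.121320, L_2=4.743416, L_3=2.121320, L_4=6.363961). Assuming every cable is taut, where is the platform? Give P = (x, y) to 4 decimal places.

circle eqns → linear via eq_j − eq_1; set c_j = A_j·A_j − L_j²
c_1 = 0.0000+0.0000−4.5000 = -4.5000
-12.0000·x − 6.0000·y = c_1−c_2 = -27.0000
-6.0000·x + 0.0000·y = c_1−c_3 = -9.0000
-12.0000·x − 12.0000·y = c_1−c_4 = -36.0000
solve first two rows → x=1.5000, y=1.5000
check cable 4: ‖A_4−P‖² = 40.5000 ≈ L_4² = 40.5000 ✓

(1.5000, 1.5000)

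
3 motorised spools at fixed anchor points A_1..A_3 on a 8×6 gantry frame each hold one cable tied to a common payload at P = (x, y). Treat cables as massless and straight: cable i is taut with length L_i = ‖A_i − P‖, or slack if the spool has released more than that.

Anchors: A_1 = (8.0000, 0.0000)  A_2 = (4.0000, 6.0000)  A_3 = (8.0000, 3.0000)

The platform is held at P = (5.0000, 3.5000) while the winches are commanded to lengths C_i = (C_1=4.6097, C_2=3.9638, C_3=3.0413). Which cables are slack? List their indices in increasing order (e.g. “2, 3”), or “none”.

2

i=1: geometric 4.6098 vs commanded 4.6097 ⇒ taut
i=2: geometric 2.6926 vs commanded 3.9638 ⇒ slack
i=3: geometric 3.0414 vs commanded 3.0413 ⇒ taut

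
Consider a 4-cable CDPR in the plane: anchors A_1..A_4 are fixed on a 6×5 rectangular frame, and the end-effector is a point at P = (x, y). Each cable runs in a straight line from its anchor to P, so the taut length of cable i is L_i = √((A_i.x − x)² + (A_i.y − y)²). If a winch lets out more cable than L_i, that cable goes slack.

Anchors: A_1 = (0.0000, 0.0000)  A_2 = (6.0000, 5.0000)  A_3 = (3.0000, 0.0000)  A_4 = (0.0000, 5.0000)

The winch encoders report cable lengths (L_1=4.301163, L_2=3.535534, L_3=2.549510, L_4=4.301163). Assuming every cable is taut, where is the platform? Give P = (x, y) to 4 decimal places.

each cable: (A_i−P)·(A_i−P) = L_i²; let k_i = ‖A_i‖²−L_i²
k_1 = 0.0000+0.0000−18.5000 = -18.5000
row 1: -12.0000x − 10.0000y = -67.0000  (k_2=48.5000)
row 2: -6.0000x + 0.0000y = -21.0000  (k_3=2.5000)
row 3: 0.0000x − 10.0000y = -25.0000  (k_4=6.5000)
Cramer on rows 1–2 → x = 3.5000, y = 2.5000
check cable 4: ‖A_4−P‖² = 18.5000 ≈ L_4² = 18.5000 ✓

(3.5000, 2.5000)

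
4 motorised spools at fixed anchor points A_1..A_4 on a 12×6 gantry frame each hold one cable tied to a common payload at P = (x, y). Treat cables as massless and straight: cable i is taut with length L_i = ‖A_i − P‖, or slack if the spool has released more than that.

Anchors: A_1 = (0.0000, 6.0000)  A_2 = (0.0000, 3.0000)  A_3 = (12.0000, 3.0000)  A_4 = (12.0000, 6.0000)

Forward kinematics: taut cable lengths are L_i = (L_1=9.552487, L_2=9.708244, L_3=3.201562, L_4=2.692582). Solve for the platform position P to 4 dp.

(9.5000, 5.0000)

each cable: (A_i−P)·(A_i−P) = L_i²; let k_i = ‖A_i‖²−L_i²
k_1 = 0.0000+36.0000−91.2500 = -55.2500
row 1: 0.0000x + 6.0000y = 30.0000  (k_2=-85.2500)
row 2: -24.0000x + 6.0000y = -198.0000  (k_3=142.7500)
row 3: -24.0000x + 0.0000y = -228.0000  (k_4=172.7500)
Cramer on rows 1–2 → x = 9.5000, y = 5.0000
check cable 4: ‖A_4−P‖² = 7.2500 ≈ L_4² = 7.2500 ✓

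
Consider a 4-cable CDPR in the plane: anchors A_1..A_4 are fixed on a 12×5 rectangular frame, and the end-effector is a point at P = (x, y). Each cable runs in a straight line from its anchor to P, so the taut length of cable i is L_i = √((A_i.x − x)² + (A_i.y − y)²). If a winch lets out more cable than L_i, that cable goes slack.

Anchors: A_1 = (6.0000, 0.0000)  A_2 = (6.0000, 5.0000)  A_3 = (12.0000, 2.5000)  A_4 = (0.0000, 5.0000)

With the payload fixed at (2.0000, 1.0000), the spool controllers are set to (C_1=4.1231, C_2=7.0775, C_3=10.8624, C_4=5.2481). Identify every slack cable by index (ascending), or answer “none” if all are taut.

i=1: geometric 4.1231 vs commanded 4.1231 ⇒ taut
i=2: geometric 5.6569 vs commanded 7.0775 ⇒ slack
i=3: geometric 10.1119 vs commanded 10.8624 ⇒ slack
i=4: geometric 4.4721 vs commanded 5.2481 ⇒ slack

2, 3, 4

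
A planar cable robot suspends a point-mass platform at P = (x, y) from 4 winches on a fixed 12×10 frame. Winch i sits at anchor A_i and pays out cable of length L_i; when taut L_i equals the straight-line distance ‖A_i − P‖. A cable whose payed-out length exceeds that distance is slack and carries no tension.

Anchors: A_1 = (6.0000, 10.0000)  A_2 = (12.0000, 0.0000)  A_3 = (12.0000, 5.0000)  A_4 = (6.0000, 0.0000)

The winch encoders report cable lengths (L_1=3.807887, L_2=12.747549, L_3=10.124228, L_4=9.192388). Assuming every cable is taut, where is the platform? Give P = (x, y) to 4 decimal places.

(2.5000, 8.5000)

circle eqns → linear via eq_j − eq_1; set k_j = A_j·A_j − L_j²
k_1 = 36.0000+100.0000−14.5000 = 121.5000
-12.0000·x + 20.0000·y = k_1−k_2 = 140.0000
-12.0000·x + 10.0000·y = k_1−k_3 = 55.0000
0.0000·x + 20.0000·y = k_1−k_4 = 170.0000
solve first two rows → x=2.5000, y=8.5000
check cable 4: ‖A_4−P‖² = 84.5000 ≈ L_4² = 84.5000 ✓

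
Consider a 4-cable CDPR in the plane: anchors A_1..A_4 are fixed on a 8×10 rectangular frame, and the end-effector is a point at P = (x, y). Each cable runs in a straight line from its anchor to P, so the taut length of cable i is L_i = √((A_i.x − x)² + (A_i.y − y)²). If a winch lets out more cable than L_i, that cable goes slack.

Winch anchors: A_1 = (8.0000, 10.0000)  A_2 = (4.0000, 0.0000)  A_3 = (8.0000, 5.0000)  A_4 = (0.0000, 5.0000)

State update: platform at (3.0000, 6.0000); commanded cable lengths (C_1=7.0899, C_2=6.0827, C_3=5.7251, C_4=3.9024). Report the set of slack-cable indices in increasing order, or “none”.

i=1: geometric 6.4031 vs commanded 7.0899 ⇒ slack
i=2: geometric 6.0828 vs commanded 6.0827 ⇒ taut
i=3: geometric 5.0990 vs commanded 5.7251 ⇒ slack
i=4: geometric 3.1623 vs commanded 3.9024 ⇒ slack

1, 3, 4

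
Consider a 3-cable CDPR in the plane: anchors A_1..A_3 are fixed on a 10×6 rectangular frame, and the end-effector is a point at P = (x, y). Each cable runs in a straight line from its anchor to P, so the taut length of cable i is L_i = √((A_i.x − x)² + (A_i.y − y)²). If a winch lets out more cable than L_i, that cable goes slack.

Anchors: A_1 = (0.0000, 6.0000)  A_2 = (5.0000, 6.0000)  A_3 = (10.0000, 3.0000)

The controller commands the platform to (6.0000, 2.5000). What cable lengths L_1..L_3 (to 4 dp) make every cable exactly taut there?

cable 1: Δx=-6.0000, Δy=3.5000; L_1 = √(Δx²+Δy²) = 6.9462
cable 2: Δx=-1.0000, Δy=3.5000; L_2 = √(Δx²+Δy²) = 3.6401
cable 3: Δx=4.0000, Δy=0.5000; L_3 = √(Δx²+Δy²) = 4.0311

(6.9462, 3.6401, 4.0311)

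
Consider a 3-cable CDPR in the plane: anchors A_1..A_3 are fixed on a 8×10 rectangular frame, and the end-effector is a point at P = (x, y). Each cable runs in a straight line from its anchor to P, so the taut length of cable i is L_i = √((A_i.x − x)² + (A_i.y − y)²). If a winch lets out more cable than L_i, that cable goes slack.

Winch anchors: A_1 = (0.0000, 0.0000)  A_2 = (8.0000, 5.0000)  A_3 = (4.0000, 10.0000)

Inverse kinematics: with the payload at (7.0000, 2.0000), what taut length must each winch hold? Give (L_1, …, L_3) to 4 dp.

cable 1: Δx=-7.0000, Δy=-2.0000; L_1 = √(Δx²+Δy²) = 7.2801
cable 2: Δx=1.0000, Δy=3.0000; L_2 = √(Δx²+Δy²) = 3.1623
cable 3: Δx=-3.0000, Δy=8.0000; L_3 = √(Δx²+Δy²) = 8.5440

(7.2801, 3.1623, 8.5440)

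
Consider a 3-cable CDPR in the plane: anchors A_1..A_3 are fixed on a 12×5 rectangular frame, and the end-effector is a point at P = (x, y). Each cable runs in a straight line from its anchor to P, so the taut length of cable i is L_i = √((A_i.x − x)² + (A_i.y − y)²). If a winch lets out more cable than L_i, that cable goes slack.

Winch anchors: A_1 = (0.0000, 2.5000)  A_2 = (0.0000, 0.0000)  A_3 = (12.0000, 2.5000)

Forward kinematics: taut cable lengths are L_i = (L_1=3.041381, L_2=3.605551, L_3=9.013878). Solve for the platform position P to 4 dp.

each cable: (A_i−P)·(A_i−P) = L_i²; let k_i = ‖A_i‖²−L_i²
k_1 = 0.0000+6.2500−9.2500 = -3.0000
row 1: 0.0000x + 5.0000y = 10.0000  (k_2=-13.0000)
row 2: -24.0000x + 0.0000y = -72.0000  (k_3=69.0000)
Cramer on rows 1–2 → x = 3.0000, y = 2.0000

(3.0000, 2.0000)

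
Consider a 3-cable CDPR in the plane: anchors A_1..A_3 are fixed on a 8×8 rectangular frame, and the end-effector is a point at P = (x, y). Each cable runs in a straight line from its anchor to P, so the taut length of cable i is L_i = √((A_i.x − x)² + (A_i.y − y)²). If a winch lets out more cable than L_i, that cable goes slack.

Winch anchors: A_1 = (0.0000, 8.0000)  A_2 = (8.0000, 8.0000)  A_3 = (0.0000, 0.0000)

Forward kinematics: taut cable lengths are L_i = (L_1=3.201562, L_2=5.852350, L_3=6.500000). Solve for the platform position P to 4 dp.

circle eqns → linear via eq_j − eq_1; set k_j = A_j·A_j − L_j²
k_1 = 0.0000+64.0000−10.2500 = 53.7500
-16.0000·x + 0.0000·y = k_1−k_2 = -40.0000
0.0000·x + 16.0000·y = k_1−k_3 = 96.0000
solve first two rows → x=2.5000, y=6.0000

(2.5000, 6.0000)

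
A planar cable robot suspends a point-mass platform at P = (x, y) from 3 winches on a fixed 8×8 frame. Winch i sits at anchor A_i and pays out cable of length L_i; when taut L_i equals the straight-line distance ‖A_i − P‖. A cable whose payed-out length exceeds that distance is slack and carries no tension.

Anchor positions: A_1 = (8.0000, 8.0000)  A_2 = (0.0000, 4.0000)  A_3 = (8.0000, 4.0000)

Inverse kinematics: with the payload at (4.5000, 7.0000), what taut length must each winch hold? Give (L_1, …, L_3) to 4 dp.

(3.6401, 5.4083, 4.6098)

L_1: Δ = A_1−P = (3.5000, 1.0000) → ‖Δ‖ = √13.2500 = 3.6401
L_2: Δ = A_2−P = (-4.5000, -3.0000) → ‖Δ‖ = √29.2500 = 5.4083
L_3: Δ = A_3−P = (3.5000, -3.0000) → ‖Δ‖ = √21.2500 = 4.6098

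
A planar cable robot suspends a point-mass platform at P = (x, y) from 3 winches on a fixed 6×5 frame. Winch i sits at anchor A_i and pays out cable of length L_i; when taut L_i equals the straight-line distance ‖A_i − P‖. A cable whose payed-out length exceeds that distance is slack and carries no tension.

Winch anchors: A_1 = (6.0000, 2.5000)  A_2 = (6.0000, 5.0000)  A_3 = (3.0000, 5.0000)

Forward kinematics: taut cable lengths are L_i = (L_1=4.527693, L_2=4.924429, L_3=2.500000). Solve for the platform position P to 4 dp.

(1.5000, 3.0000)

circle eqns → linear via eq_j − eq_1; set q_j = A_j·A_j − L_j²
q_1 = 36.0000+6.2500−20.5000 = 21.7500
0.0000·x − 5.0000·y = q_1−q_2 = -15.0000
6.0000·x − 5.0000·y = q_1−q_3 = -6.0000
solve first two rows → x=1.5000, y=3.0000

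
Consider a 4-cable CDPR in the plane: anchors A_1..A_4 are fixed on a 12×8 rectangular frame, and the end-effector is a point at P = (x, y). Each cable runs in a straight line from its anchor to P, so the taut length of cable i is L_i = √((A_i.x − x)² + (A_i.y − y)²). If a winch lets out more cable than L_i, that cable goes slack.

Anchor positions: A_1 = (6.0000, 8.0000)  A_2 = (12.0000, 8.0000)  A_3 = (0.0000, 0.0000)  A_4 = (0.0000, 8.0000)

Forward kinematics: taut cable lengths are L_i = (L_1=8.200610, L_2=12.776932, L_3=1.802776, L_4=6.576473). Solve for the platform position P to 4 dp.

(1.0000, 1.5000)

circle eqns → linear via eq_j − eq_1; set q_j = A_j·A_j − L_j²
q_1 = 36.0000+64.0000−67.2500 = 32.7500
-12.0000·x + 0.0000·y = q_1−q_2 = -12.0000
12.0000·x + 16.0000·y = q_1−q_3 = 36.0000
12.0000·x + 0.0000·y = q_1−q_4 = 12.0000
solve first two rows → x=1.0000, y=1.5000
check cable 4: ‖A_4−P‖² = 43.2500 ≈ L_4² = 43.2500 ✓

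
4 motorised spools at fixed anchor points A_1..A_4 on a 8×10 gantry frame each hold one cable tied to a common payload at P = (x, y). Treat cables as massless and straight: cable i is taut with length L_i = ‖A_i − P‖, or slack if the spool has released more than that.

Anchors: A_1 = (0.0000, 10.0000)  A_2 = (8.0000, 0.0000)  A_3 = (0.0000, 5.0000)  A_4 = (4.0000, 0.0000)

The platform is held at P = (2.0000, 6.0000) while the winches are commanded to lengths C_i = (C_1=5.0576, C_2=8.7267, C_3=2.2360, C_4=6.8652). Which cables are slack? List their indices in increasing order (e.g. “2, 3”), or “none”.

1, 2, 4

i=1: geometric 4.4721 vs commanded 5.0576 ⇒ slack
i=2: geometric 8.4853 vs commanded 8.7267 ⇒ slack
i=3: geometric 2.2361 vs commanded 2.2360 ⇒ taut
i=4: geometric 6.3246 vs commanded 6.8652 ⇒ slack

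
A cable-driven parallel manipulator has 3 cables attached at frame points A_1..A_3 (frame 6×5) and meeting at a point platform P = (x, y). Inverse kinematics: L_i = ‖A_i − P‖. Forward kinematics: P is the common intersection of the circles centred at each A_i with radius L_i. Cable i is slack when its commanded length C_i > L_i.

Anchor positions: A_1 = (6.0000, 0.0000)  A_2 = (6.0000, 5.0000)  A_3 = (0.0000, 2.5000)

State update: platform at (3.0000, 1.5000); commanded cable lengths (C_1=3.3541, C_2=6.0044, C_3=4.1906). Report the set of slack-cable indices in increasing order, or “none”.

cable 1: √((3.0000)²+(-1.5000)²)=3.3541, C_1=3.3541: taut
cable 2: √((3.0000)²+(3.5000)²)=4.6098, C_2=6.0044: slack
cable 3: √((-3.0000)²+(1.0000)²)=3.1623, C_3=4.1906: slack

2, 3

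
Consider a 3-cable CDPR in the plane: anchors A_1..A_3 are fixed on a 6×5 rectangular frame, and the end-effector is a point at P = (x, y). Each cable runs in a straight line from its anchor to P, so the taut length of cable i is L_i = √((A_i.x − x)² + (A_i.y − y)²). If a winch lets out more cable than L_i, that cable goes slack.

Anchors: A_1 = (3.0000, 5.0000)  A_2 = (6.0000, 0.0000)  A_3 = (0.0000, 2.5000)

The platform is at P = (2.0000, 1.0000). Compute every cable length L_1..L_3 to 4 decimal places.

(4.1231, 4.1231, 2.5000)

L_1 = √((3.0000−2.0000)² + (5.0000−1.0000)²) = 4.1231
L_2 = √((6.0000−2.0000)² + (0.0000−1.0000)²) = 4.1231
L_3 = √((0.0000−2.0000)² + (2.5000−1.0000)²) = 2.5000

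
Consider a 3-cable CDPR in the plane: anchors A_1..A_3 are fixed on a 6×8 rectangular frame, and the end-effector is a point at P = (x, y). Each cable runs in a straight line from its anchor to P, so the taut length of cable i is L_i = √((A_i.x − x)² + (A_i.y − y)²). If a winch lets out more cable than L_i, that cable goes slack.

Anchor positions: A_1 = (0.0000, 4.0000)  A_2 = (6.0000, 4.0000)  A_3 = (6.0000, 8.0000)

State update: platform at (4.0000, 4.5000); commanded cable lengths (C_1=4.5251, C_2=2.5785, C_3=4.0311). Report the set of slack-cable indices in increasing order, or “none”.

cable 1: L_1 = ‖A_1−P‖ = 4.0311;  C_1 = 4.5251 → slack
cable 2: L_2 = ‖A_2−P‖ = 2.0616;  C_2 = 2.5785 → slack
cable 3: L_3 = ‖A_3−P‖ = 4.0311;  C_3 = 4.0311 → taut

1, 2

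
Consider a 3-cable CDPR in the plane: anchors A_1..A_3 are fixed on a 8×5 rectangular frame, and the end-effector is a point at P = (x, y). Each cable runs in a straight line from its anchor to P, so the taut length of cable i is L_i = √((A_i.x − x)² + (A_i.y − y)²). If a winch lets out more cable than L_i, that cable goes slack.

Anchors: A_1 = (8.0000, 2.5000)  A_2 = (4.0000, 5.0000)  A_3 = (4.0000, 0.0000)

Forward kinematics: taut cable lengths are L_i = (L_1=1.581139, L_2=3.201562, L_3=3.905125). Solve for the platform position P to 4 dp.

(6.5000, 3.0000)

expand ‖A_i−P‖²=L_i² and subtract eq 1 (k_i ≔ ‖A_i‖²−L_i²)
k_1 = 64.0000+6.2500−2.5000 = 67.7500
eq1−eq2 → [8.0000  -5.0000]·P = 37.0000
eq1−eq3 → [8.0000  5.0000]·P = 67.0000
2×2 solve → P = (6.5000, 3.0000)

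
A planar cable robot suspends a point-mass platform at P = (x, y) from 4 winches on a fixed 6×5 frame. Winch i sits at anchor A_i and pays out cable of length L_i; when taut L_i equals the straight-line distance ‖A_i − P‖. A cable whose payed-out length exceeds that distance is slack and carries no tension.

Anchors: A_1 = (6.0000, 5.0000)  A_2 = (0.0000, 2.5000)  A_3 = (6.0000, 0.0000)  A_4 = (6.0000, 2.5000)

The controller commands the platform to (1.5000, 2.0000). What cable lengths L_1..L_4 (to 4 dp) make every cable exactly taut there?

(5.4083, 1.5811, 4.9244, 4.5277)

cable 1: Δx=4.5000, Δy=3.0000; L_1 = √(Δx²+Δy²) = 5.4083
cable 2: Δx=-1.5000, Δy=0.5000; L_2 = √(Δx²+Δy²) = 1.5811
cable 3: Δx=4.5000, Δy=-2.0000; L_3 = √(Δx²+Δy²) = 4.9244
cable 4: Δx=4.5000, Δy=0.5000; L_4 = √(Δx²+Δy²) = 4.5277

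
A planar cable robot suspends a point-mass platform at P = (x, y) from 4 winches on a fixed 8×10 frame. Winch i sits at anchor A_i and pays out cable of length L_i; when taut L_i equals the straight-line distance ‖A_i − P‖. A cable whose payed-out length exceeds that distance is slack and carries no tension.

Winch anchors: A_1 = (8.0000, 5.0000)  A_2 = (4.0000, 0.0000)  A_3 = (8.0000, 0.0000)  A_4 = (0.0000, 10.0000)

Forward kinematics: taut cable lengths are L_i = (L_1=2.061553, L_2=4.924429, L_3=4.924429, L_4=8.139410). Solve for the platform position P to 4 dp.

(6.0000, 4.5000)

each cable: (A_i−P)·(A_i−P) = L_i²; let q_i = ‖A_i‖²−L_i²
q_1 = 64.0000+25.0000−4.2500 = 84.7500
row 1: 8.0000x + 10.0000y = 93.0000  (q_2=-8.2500)
row 2: 0.0000x + 10.0000y = 45.0000  (q_3=39.7500)
row 3: 16.0000x − 10.0000y = 51.0000  (q_4=33.7500)
Cramer on rows 1–2 → x = 6.0000, y = 4.5000
check cable 4: ‖A_4−P‖² = 66.2500 ≈ L_4² = 66.2500 ✓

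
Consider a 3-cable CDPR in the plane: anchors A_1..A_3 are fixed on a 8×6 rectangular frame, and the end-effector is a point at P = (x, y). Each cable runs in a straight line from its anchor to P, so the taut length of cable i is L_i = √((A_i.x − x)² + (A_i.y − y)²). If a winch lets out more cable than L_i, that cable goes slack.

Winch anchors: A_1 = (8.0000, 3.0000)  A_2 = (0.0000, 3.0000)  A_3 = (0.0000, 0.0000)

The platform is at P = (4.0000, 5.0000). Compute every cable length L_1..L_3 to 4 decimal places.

cable 1: Δx=4.0000, Δy=-2.0000; L_1 = √(Δx²+Δy²) = 4.4721
cable 2: Δx=-4.0000, Δy=-2.0000; L_2 = √(Δx²+Δy²) = 4.4721
cable 3: Δx=-4.0000, Δy=-5.0000; L_3 = √(Δx²+Δy²) = 6.4031

(4.4721, 4.4721, 6.4031)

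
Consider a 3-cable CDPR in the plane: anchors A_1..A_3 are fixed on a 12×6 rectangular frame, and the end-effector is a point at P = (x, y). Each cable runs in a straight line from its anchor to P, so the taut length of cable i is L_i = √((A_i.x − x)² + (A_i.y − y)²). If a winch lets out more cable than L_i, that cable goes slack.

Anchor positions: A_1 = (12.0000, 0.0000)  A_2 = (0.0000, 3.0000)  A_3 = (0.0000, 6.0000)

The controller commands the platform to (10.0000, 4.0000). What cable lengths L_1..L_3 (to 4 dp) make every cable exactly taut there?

(4.4721, 10.0499, 10.1980)

L_1 = √((12.0000−10.0000)² + (0.0000−4.0000)²) = 4.4721
L_2 = √((0.0000−10.0000)² + (3.0000−4.0000)²) = 10.0499
L_3 = √((0.0000−10.0000)² + (6.0000−4.0000)²) = 10.1980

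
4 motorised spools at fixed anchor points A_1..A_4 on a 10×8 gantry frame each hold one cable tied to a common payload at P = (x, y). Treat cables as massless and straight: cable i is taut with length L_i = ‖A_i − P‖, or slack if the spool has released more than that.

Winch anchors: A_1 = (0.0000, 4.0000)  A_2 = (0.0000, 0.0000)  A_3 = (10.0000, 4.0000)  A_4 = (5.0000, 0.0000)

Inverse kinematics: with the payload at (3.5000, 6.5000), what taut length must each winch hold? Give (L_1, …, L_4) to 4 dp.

L_1: Δ = A_1−P = (-3.5000, -2.5000) → ‖Δ‖ = √18.5000 = 4.3012
L_2: Δ = A_2−P = (-3.5000, -6.5000) → ‖Δ‖ = √54.5000 = 7.3824
L_3: Δ = A_3−P = (6.5000, -2.5000) → ‖Δ‖ = √48.5000 = 6.9642
L_4: Δ = A_4−P = (1.5000, -6.5000) → ‖Δ‖ = √44.5000 = 6.6708

(4.3012, 7.3824, 6.9642, 6.6708)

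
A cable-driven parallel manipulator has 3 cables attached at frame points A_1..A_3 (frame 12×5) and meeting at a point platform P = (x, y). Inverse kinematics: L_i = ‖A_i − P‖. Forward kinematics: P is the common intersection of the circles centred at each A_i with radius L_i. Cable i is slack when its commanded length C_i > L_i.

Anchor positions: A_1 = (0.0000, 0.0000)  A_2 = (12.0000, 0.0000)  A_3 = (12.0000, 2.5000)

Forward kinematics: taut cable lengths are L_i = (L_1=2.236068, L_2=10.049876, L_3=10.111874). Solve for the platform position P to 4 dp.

each cable: (A_i−P)·(A_i−P) = L_i²; let c_i = ‖A_i‖²−L_i²
c_1 = 0.0000+0.0000−5.0000 = -5.0000
row 1: -24.0000x + 0.0000y = -48.0000  (c_2=43.0000)
row 2: -24.0000x − 5.0000y = -53.0000  (c_3=48.0000)
Cramer on rows 1–2 → x = 2.0000, y = 1.0000

(2.0000, 1.0000)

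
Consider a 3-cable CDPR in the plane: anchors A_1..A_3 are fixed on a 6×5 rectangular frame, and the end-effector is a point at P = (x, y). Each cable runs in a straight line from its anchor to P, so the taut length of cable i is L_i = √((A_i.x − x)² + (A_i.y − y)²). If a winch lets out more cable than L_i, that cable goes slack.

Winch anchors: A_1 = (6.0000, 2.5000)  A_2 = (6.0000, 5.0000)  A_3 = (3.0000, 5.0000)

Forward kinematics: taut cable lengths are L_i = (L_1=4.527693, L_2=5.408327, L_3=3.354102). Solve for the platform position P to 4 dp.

(1.5000, 2.0000)

expand ‖A_i−P‖²=L_i² and subtract eq 1 (q_i ≔ ‖A_i‖²−L_i²)
q_1 = 36.0000+6.2500−20.5000 = 21.7500
eq1−eq2 → [0.0000  -5.0000]·P = -10.0000
eq1−eq3 → [6.0000  -5.0000]·P = -1.0000
2×2 solve → P = (1.5000, 2.0000)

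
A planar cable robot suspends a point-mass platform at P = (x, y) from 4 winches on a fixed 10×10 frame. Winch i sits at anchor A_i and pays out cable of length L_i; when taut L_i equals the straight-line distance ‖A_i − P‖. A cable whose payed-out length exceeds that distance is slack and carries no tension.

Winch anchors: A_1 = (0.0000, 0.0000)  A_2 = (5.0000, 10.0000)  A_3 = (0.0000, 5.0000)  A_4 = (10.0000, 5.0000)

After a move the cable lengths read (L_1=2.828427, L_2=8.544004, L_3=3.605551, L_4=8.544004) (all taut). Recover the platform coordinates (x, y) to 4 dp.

each cable: (A_i−P)·(A_i−P) = L_i²; let q_i = ‖A_i‖²−L_i²
q_1 = 0.0000+0.0000−8.0000 = -8.0000
row 1: -10.0000x − 20.0000y = -60.0000  (q_2=52.0000)
row 2: 0.0000x − 10.0000y = -20.0000  (q_3=12.0000)
row 3: -20.0000x − 10.0000y = -60.0000  (q_4=52.0000)
Cramer on rows 1–2 → x = 2.0000, y = 2.0000
check cable 4: ‖A_4−P‖² = 73.0000 ≈ L_4² = 73.0000 ✓

(2.0000, 2.0000)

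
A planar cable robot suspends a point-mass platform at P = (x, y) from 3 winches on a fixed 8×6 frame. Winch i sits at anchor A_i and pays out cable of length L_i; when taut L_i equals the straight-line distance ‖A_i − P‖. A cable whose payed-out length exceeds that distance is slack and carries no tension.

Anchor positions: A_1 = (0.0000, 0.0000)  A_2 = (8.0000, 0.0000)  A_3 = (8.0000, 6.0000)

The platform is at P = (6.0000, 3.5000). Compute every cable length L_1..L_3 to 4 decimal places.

(6.9462, 4.0311, 3.2016)

L_1: Δ = A_1−P = (-6.0000, -3.5000) → ‖Δ‖ = √48.2500 = 6.9462
L_2: Δ = A_2−P = (2.0000, -3.5000) → ‖Δ‖ = √16.2500 = 4.0311
L_3: Δ = A_3−P = (2.0000, 2.5000) → ‖Δ‖ = √10.2500 = 3.2016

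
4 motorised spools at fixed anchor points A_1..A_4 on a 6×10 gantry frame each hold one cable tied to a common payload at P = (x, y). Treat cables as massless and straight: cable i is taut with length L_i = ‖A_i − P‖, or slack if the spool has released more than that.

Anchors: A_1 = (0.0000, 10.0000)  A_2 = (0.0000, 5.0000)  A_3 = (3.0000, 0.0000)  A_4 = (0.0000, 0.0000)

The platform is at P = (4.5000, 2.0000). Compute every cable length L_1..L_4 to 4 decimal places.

(9.1788, 5.4083, 2.5000, 4.9244)

L_1 = √((0.0000−4.5000)² + (10.0000−2.0000)²) = 9.1788
L_2 = √((0.0000−4.5000)² + (5.0000−2.0000)²) = 5.4083
L_3 = √((3.0000−4.5000)² + (0.0000−2.0000)²) = 2.5000
L_4 = √((0.0000−4.5000)² + (0.0000−2.0000)²) = 4.9244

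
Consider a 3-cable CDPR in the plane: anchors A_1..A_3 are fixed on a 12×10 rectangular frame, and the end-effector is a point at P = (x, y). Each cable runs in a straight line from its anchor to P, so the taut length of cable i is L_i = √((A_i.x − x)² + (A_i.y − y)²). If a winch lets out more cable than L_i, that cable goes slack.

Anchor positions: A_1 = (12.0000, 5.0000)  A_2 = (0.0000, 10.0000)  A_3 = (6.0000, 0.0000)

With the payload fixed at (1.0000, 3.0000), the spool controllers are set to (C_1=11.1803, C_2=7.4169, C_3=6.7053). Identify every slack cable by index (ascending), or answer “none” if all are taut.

i=1: geometric 11.1803 vs commanded 11.1803 ⇒ taut
i=2: geometric 7.0711 vs commanded 7.4169 ⇒ slack
i=3: geometric 5.8310 vs commanded 6.7053 ⇒ slack

2, 3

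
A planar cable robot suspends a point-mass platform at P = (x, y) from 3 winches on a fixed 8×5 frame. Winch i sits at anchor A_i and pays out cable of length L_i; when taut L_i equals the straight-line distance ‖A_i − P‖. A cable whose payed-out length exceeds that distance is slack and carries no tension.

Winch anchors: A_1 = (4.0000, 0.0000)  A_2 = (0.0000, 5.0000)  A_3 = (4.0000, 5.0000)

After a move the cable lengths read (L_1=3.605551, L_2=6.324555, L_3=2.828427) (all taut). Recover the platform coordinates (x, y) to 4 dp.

(6.0000, 3.0000)

circle eqns → linear via eq_j − eq_1; set c_j = A_j·A_j − L_j²
c_1 = 16.0000+0.0000−13.0000 = 3.0000
8.0000·x − 10.0000·y = c_1−c_2 = 18.0000
0.0000·x − 10.0000·y = c_1−c_3 = -30.0000
solve first two rows → x=6.0000, y=3.0000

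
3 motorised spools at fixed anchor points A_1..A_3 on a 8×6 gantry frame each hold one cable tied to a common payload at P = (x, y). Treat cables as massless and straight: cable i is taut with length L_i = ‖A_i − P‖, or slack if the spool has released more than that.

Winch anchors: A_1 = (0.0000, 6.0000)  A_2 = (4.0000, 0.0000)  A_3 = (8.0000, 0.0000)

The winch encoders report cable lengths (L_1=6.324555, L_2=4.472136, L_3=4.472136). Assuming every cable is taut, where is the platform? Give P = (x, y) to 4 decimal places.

expand ‖A_i−P‖²=L_i² and subtract eq 1 (k_i ≔ ‖A_i‖²−L_i²)
k_1 = 0.0000+36.0000−40.0000 = -4.0000
eq1−eq2 → [-8.0000  12.0000]·P = 0.0000
eq1−eq3 → [-16.0000  12.0000]·P = -48.0000
2×2 solve → P = (6.0000, 4.0000)

(6.0000, 4.0000)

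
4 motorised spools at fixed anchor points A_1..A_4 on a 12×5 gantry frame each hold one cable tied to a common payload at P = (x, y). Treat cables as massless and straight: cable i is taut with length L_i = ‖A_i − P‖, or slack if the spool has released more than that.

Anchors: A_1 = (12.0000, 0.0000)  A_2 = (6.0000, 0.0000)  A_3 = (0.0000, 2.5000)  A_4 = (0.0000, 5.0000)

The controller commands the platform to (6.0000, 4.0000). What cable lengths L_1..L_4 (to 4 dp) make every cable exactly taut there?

(7.2111, 4.0000, 6.1847, 6.0828)

L_1 = √((12.0000−6.0000)² + (0.0000−4.0000)²) = 7.2111
L_2 = √((6.0000−6.0000)² + (0.0000−4.0000)²) = 4.0000
L_3 = √((0.0000−6.0000)² + (2.5000−4.0000)²) = 6.1847
L_4 = √((0.0000−6.0000)² + (5.0000−4.0000)²) = 6.0828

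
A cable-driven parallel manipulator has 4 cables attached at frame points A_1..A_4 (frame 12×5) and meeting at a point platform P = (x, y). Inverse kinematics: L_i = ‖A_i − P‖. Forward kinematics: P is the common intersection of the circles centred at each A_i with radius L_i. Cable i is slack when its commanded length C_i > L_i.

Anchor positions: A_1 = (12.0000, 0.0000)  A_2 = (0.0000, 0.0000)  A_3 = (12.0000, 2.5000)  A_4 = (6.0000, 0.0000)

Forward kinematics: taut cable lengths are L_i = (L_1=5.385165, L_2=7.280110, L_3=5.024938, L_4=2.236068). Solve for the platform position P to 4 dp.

each cable: (A_i−P)·(A_i−P) = L_i²; let k_i = ‖A_i‖²−L_i²
k_1 = 144.0000+0.0000−29.0000 = 115.0000
row 1: 24.0000x + 0.0000y = 168.0000  (k_2=-53.0000)
row 2: 0.0000x − 5.0000y = -10.0000  (k_3=125.0000)
row 3: 12.0000x + 0.0000y = 84.0000  (k_4=31.0000)
Cramer on rows 1–2 → x = 7.0000, y = 2.0000
check cable 4: ‖A_4−P‖² = 5.0000 ≈ L_4² = 5.0000 ✓

(7.0000, 2.0000)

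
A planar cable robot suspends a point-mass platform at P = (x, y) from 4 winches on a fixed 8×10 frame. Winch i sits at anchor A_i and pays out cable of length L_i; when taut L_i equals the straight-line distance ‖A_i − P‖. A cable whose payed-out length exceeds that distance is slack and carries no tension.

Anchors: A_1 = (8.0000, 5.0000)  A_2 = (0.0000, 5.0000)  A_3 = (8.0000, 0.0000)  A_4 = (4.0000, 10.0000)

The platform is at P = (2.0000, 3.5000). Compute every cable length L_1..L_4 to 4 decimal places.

(6.1847, 2.5000, 6.9462, 6.8007)

L_1: Δ = A_1−P = (6.0000, 1.5000) → ‖Δ‖ = √38.2500 = 6.1847
L_2: Δ = A_2−P = (-2.0000, 1.5000) → ‖Δ‖ = √6.2500 = 2.5000
L_3: Δ = A_3−P = (6.0000, -3.5000) → ‖Δ‖ = √48.2500 = 6.9462
L_4: Δ = A_4−P = (2.0000, 6.5000) → ‖Δ‖ = √46.2500 = 6.8007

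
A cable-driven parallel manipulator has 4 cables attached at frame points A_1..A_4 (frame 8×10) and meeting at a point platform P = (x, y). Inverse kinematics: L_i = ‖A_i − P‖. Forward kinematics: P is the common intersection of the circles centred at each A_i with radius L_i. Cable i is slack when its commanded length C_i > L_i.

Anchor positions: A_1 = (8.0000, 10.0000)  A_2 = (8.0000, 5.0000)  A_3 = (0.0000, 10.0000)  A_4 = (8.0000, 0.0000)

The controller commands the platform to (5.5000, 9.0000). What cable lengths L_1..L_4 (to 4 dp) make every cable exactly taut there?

L_1: Δ = A_1−P = (2.5000, 1.0000) → ‖Δ‖ = √7.2500 = 2.6926
L_2: Δ = A_2−P = (2.5000, -4.0000) → ‖Δ‖ = √22.2500 = 4.7170
L_3: Δ = A_3−P = (-5.5000, 1.0000) → ‖Δ‖ = √31.2500 = 5.5902
L_4: Δ = A_4−P = (2.5000, -9.0000) → ‖Δ‖ = √87.2500 = 9.3408

(2.6926, 4.7170, 5.5902, 9.3408)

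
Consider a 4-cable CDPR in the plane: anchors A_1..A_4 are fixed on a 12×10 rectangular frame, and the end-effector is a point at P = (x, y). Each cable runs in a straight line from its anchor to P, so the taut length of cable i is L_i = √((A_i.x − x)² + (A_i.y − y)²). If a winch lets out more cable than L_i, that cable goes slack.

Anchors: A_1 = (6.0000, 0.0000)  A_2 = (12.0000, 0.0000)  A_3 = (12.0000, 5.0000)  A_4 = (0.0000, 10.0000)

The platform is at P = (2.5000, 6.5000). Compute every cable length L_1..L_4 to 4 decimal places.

(7.3824, 11.5109, 9.6177, 4.3012)

L_1: Δ = A_1−P = (3.5000, -6.5000) → ‖Δ‖ = √54.5000 = 7.3824
L_2: Δ = A_2−P = (9.5000, -6.5000) → ‖Δ‖ = √132.5000 = 11.5109
L_3: Δ = A_3−P = (9.5000, -1.5000) → ‖Δ‖ = √92.5000 = 9.6177
L_4: Δ = A_4−P = (-2.5000, 3.5000) → ‖Δ‖ = √18.5000 = 4.3012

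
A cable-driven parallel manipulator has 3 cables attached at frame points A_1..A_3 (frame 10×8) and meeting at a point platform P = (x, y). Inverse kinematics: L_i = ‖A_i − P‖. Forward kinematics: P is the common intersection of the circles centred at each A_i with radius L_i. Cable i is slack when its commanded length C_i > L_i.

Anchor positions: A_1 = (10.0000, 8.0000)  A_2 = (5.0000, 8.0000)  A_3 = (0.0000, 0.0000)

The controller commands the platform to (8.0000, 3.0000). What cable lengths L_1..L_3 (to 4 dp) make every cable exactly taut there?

cable 1: Δx=2.0000, Δy=5.0000; L_1 = √(Δx²+Δy²) = 5.3852
cable 2: Δx=-3.0000, Δy=5.0000; L_2 = √(Δx²+Δy²) = 5.8310
cable 3: Δx=-8.0000, Δy=-3.0000; L_3 = √(Δx²+Δy²) = 8.5440

(5.3852, 5.8310, 8.5440)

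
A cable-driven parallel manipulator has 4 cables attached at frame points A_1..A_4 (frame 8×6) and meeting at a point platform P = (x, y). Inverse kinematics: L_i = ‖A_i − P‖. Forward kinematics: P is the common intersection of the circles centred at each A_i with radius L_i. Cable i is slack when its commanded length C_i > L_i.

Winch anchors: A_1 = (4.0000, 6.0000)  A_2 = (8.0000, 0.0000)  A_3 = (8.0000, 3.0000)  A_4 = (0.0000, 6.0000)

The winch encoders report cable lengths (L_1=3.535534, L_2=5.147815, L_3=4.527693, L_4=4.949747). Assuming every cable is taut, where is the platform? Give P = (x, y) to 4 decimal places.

each cable: (A_i−P)·(A_i−P) = L_i²; let c_i = ‖A_i‖²−L_i²
c_1 = 16.0000+36.0000−12.5000 = 39.5000
row 1: -8.0000x + 12.0000y = 2.0000  (c_2=37.5000)
row 2: -8.0000x + 6.0000y = -13.0000  (c_3=52.5000)
row 3: 8.0000x + 0.0000y = 28.0000  (c_4=11.5000)
Cramer on rows 1–2 → x = 3.5000, y = 2.5000
check cable 4: ‖A_4−P‖² = 24.5000 ≈ L_4² = 24.5000 ✓

(3.5000, 2.5000)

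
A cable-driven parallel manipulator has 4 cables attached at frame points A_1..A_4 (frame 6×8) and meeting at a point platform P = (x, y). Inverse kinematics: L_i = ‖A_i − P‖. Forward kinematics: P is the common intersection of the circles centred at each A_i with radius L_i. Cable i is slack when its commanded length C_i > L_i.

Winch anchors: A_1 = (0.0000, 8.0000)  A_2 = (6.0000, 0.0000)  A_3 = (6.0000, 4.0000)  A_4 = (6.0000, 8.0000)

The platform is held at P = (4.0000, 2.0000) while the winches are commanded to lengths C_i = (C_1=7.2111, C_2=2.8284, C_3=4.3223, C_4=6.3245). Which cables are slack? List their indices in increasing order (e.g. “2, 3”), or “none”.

3

i=1: geometric 7.2111 vs commanded 7.2111 ⇒ taut
i=2: geometric 2.8284 vs commanded 2.8284 ⇒ taut
i=3: geometric 2.8284 vs commanded 4.3223 ⇒ slack
i=4: geometric 6.3246 vs commanded 6.3245 ⇒ taut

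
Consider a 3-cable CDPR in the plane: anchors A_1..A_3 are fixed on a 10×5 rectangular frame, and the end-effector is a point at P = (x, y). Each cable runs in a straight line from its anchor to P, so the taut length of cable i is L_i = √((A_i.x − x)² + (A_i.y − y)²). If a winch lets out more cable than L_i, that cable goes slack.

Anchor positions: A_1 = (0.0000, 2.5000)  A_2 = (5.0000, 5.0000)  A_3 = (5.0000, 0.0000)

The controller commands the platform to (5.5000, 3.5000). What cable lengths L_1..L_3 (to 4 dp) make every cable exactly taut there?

(5.5902, 1.5811, 3.5355)

cable 1: Δx=-5.5000, Δy=-1.0000; L_1 = √(Δx²+Δy²) = 5.5902
cable 2: Δx=-0.5000, Δy=1.5000; L_2 = √(Δx²+Δy²) = 1.5811
cable 3: Δx=-0.5000, Δy=-3.5000; L_3 = √(Δx²+Δy²) = 3.5355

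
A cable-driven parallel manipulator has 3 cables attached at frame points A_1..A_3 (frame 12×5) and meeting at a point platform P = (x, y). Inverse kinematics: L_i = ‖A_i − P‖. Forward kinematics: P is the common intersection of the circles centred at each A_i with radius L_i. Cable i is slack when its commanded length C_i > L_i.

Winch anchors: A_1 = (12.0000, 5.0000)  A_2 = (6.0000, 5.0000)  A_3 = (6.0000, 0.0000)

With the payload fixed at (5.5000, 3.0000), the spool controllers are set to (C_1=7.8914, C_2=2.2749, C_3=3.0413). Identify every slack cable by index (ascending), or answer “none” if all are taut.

i=1: geometric 6.8007 vs commanded 7.8914 ⇒ slack
i=2: geometric 2.0616 vs commanded 2.2749 ⇒ slack
i=3: geometric 3.0414 vs commanded 3.0413 ⇒ taut

1, 2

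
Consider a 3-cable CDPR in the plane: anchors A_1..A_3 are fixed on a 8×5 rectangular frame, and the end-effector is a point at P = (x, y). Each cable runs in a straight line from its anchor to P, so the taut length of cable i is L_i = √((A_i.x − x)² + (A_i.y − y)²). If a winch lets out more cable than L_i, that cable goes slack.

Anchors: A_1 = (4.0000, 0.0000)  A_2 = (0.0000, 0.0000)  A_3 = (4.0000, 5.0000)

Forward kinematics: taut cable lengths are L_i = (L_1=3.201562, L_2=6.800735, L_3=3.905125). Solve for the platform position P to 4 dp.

(6.5000, 2.0000)

expand ‖A_i−P‖²=L_i² and subtract eq 1 (k_i ≔ ‖A_i‖²−L_i²)
k_1 = 16.0000+0.0000−10.2500 = 5.7500
eq1−eq2 → [8.0000  0.0000]·P = 52.0000
eq1−eq3 → [0.0000  -10.0000]·P = -20.0000
2×2 solve → P = (6.5000, 2.0000)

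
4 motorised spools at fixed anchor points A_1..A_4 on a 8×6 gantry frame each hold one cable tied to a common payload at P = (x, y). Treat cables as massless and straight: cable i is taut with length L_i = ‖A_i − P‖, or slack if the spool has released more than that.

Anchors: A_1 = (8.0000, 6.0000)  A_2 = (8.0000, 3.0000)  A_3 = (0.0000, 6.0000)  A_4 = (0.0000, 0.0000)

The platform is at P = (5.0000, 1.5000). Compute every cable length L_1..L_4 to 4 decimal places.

L_1: Δ = A_1−P = (3.0000, 4.5000) → ‖Δ‖ = √29.2500 = 5.4083
L_2: Δ = A_2−P = (3.0000, 1.5000) → ‖Δ‖ = √11.2500 = 3.3541
L_3: Δ = A_3−P = (-5.0000, 4.5000) → ‖Δ‖ = √45.2500 = 6.7268
L_4: Δ = A_4−P = (-5.0000, -1.5000) → ‖Δ‖ = √27.2500 = 5.2202

(5.4083, 3.3541, 6.7268, 5.2202)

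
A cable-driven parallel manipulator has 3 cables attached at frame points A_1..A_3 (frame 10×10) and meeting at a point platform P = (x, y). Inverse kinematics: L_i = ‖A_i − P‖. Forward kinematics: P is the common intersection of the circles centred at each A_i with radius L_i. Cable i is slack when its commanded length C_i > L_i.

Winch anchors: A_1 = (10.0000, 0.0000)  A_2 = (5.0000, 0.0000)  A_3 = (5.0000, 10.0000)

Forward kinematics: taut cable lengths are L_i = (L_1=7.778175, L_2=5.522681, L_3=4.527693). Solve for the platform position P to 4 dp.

circle eqns → linear via eq_j − eq_1; set q_j = A_j·A_j − L_j²
q_1 = 100.0000+0.0000−60.5000 = 39.5000
10.0000·x + 0.0000·y = q_1−q_2 = 45.0000
10.0000·x − 20.0000·y = q_1−q_3 = -65.0000
solve first two rows → x=4.5000, y=5.5000

(4.5000, 5.5000)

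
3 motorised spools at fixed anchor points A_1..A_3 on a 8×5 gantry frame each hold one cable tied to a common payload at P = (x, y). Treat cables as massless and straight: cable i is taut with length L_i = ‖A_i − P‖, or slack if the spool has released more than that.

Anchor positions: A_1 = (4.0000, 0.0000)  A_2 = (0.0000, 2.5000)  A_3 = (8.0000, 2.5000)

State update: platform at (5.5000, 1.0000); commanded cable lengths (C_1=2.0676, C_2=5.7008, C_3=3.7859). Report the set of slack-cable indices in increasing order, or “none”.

1, 3

cable 1: √((-1.5000)²+(-1.0000)²)=1.8028, C_1=2.0676: slack
cable 2: √((-5.5000)²+(1.5000)²)=5.7009, C_2=5.7008: taut
cable 3: √((2.5000)²+(1.5000)²)=2.9155, C_3=3.7859: slack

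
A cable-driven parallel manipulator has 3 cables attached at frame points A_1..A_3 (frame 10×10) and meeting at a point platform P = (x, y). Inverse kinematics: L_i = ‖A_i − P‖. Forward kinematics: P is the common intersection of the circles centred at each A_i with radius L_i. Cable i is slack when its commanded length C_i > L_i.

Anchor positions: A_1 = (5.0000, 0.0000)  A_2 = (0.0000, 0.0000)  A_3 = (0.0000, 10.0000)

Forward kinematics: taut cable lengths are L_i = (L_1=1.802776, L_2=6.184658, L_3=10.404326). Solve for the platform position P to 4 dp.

(6.0000, 1.5000)

circle eqns → linear via eq_j − eq_1; set k_j = A_j·A_j − L_j²
k_1 = 25.0000+0.0000−3.2500 = 21.7500
10.0000·x + 0.0000·y = k_1−k_2 = 60.0000
10.0000·x − 20.0000·y = k_1−k_3 = 30.0000
solve first two rows → x=6.0000, y=1.5000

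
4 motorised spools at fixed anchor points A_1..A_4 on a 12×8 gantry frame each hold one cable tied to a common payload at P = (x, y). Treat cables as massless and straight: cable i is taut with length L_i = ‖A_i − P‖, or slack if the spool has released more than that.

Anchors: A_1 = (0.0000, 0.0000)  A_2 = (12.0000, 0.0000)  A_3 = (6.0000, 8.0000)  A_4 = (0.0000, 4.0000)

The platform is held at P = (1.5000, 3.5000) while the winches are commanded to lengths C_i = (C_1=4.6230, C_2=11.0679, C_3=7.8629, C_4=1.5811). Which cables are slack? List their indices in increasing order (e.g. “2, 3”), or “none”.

cable 1: L_1 = ‖A_1−P‖ = 3.8079;  C_1 = 4.6230 → slack
cable 2: L_2 = ‖A_2−P‖ = 11.0680;  C_2 = 11.0679 → taut
cable 3: L_3 = ‖A_3−P‖ = 6.3640;  C_3 = 7.8629 → slack
cable 4: L_4 = ‖A_4−P‖ = 1.5811;  C_4 = 1.5811 → taut

1, 3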